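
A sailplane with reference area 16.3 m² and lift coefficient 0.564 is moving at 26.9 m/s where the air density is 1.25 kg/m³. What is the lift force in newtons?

L = ½ρv²S·CL = ½ × 1.25 × 26.9² × 16.3 × 0.564 = 4160 N

L = 4160 N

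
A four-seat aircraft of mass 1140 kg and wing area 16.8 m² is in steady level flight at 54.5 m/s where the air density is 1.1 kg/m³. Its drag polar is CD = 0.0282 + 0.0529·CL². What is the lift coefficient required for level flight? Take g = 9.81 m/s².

CL = 0.407

Weight W = mg = 1140 × 9.81 = 11183 N; in level flight L = W.
q = ½ρv² = ½ × 1.1 × 54.5² = 1634 Pa.
CL = W/(q·S) = 11183 / (1634 × 16.8) = 0.4075.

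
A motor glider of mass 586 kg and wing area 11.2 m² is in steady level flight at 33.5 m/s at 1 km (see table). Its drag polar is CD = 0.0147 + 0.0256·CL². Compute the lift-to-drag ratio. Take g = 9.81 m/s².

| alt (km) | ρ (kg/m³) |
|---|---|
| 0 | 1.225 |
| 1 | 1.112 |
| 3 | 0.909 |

L/D = 25.7

At 1 km, from the table: ρ = 1.112 kg/m³.
Level flight ⇒ L = W = m·g = 586 × 9.81 = 5748.7 N.
q = ½ρv² = ½ × 1.112 × 33.5² = 624 Pa.
Required CL = L/(qS) = 5748.7/(624·11.2) = 0.8226.
CD = 0.0147 + 0.0256 × 0.8226² = 0.03202.
L/D = CL/CD = 0.8226 / 0.03202 = 25.7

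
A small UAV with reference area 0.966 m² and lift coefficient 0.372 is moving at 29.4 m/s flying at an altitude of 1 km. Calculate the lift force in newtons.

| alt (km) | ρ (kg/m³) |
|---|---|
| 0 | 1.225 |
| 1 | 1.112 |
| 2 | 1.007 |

L = 173 N

At 1 km, from the table: ρ = 1.112 kg/m³.
L = ½ρv²S·CL = ½ × 1.112 × 29.4² × 0.966 × 0.372 = 173 N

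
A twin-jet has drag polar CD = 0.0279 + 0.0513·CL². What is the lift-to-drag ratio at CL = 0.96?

L/D = 12.8

CD = 0.0279 + 0.0513 × 0.96² = 0.07518
L/D = CL/CD = 0.96 / 0.07518 = 12.8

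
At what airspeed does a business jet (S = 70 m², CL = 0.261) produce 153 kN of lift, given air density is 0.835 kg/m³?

v = 142 m/s

L = ½ρv²S·CL ⇒ v = √(2L/(ρ·S·CL))
v = √(2 × 1.53×10^5 / (0.835 × 70 × 0.261)) = √20060 = 142 m/s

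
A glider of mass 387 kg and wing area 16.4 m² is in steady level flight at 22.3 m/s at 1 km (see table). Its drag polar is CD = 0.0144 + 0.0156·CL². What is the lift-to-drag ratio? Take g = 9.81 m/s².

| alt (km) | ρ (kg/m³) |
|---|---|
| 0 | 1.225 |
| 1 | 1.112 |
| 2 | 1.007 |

At 1 km, from the table: ρ = 1.112 kg/m³.
Weight W = mg = 387 × 9.81 = 3796.5 N; in level flight L = W.
q = ½ρv² = ½ × 1.112 × 22.3² = 276.5 Pa.
CL = 2W/(ρv²S) = 2×3796.5/(1.112×22.3²×16.4) = 0.8372.
CD = 0.0144 + 0.0156 × 0.8372² = 0.02534.
L/D = CL/CD = 0.8372 / 0.02534 = 33

L/D = 33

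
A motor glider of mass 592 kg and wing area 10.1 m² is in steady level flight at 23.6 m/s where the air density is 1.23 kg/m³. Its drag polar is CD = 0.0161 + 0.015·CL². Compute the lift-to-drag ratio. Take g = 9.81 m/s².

Level flight ⇒ L = W = m·g = 592 × 9.81 = 5807.5 N.
Dynamic pressure q = 0.5 × 1.23 × 23.6² = 342.5 Pa.
CL = W/(q·S) = 5807.5 / (342.5 × 10.1) = 1.679.
CD = 0.0161 + 0.015 × 1.679² = 0.05837.
L/D = CL/CD = 1.679 / 0.05837 = 28.8

L/D = 28.8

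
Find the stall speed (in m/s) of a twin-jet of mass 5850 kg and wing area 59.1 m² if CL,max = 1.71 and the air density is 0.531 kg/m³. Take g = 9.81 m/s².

V_stall = 46.2 m/s

At stall, lift equals weight: L = W = m·g = 5850 × 9.81 = 57390 N.
V_stall = √(2W/(ρ·S·CL,max)) = √(2 × 57390 / (0.531 × 59.1 × 1.71))
V_stall = √2139 = 46.2 m/s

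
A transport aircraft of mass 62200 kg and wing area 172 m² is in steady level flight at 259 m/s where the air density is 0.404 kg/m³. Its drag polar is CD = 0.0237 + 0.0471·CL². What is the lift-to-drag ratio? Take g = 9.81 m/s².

Level flight ⇒ L = W = m·g = 62200 × 9.81 = 6.1018×10^5 N.
Dynamic pressure q = 0.5 × 0.404 × 259² = 13550 Pa.
CL = 2W/(ρv²S) = 2×6.1018×10^5/(0.404×259²×172) = 0.2618.
CD = 0.0237 + 0.0471 × 0.2618² = 0.02693.
L/D = CL/CD = 0.2618 / 0.02693 = 9.72

L/D = 9.72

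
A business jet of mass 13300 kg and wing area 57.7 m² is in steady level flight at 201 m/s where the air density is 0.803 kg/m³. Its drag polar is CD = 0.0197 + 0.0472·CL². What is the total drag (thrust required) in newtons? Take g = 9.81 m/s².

Weight W = mg = 13300 × 9.81 = 1.3047×10^5 N; in level flight L = W.
q = ½ρv² = ½ × 0.803 × 201² = 16220 Pa.
CL = 2W/(ρv²S) = 2×1.3047×10^5/(0.803×201²×57.7) = 0.1394.
CD = 0.0197 + 0.0472 × 0.1394² = 0.02062.
D = q·S·CD = 16220 × 57.7 × 0.02062 = 19300 N

D = 19300 N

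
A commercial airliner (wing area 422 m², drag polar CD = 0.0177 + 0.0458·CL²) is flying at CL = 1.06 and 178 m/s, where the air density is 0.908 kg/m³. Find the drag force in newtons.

CD = 0.0177 + 0.0458 × 1.06² = 0.06916
D = ½ρv²S·CD = ½ × 0.908 × 178² × 422 × 0.06916 = 4.2×10^5 N

D = 4.2×10^5 N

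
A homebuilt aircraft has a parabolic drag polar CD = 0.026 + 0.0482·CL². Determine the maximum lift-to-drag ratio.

(L/D)max = 14.1

For CD = CD0 + K·CL², (L/D)max occurs at CL* = √(CD0/K) and equals 1/(2√(K·CD0)).
(L/D)max = 1/(2√(0.0482 × 0.026)) = 1/(2 × 0.0354) = 14.1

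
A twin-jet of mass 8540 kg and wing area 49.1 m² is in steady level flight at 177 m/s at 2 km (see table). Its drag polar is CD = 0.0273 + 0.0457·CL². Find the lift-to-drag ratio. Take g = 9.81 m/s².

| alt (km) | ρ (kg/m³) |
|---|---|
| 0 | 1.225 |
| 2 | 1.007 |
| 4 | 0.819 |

L/D = 3.89

At 2 km, from the table: ρ = 1.007 kg/m³.
In steady level flight, lift balances weight: W = mg = 8540 × 9.81 = 83777 N.
q = ½ρv² = ½ × 1.007 × 177² = 15770 Pa.
CL = W/(q·S) = 83777 / (15770 × 49.1) = 0.1082.
CD = 0.0273 + 0.0457 × 0.1082² = 0.02783.
L/D = CL/CD = 0.1082 / 0.02783 = 3.89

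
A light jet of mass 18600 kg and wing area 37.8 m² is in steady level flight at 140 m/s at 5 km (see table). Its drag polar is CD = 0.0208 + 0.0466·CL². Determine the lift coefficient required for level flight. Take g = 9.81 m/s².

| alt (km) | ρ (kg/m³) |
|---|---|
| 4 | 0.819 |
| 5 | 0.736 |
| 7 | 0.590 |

At 5 km, from the table: ρ = 0.736 kg/m³.
Level flight ⇒ L = W = m·g = 18600 × 9.81 = 1.8247×10^5 N.
Dynamic pressure q = 0.5 × 0.736 × 140² = 7213 Pa.
Required CL = L/(qS) = 1.8247×10^5/(7213·37.8) = 0.6692.

CL = 0.669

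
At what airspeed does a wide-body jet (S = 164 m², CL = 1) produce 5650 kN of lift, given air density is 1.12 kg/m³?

L = ½ρv²S·CL ⇒ v = √(2L/(ρ·S·CL))
v = √(2 × 5.65×10^6 / (1.12 × 164 × 1)) = √61520 = 248 m/s

v = 248 m/s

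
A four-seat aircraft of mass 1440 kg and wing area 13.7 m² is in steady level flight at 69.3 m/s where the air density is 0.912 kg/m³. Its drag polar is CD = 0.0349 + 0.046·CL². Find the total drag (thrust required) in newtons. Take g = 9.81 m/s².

D = 1350 N

In steady level flight, lift balances weight: W = mg = 1440 × 9.81 = 14126 N.
q = ½ρv² = ½ × 0.912 × 69.3² = 2190 Pa.
CL = W/(q·S) = 14126 / (2190 × 13.7) = 0.4708.
CD = 0.0349 + 0.046 × 0.4708² = 0.0451.
D = q·S·CD = 2190 × 13.7 × 0.0451 = 1353 N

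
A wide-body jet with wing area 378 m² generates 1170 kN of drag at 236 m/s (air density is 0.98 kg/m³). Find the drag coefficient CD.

From D = ½ρv²S·CD, rearranging gives CD = 2D/(ρv²S).
CD = 2 × 1.17×10^6 / (0.98 × 236² × 378) = 0.113

CD = 0.113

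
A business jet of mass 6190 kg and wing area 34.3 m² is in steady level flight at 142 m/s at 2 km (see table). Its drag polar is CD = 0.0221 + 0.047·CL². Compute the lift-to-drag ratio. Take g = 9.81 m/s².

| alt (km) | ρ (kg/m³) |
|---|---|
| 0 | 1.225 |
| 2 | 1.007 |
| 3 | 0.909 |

L/D = 7.41

At 2 km, from the table: ρ = 1.007 kg/m³.
Level flight ⇒ L = W = m·g = 6190 × 9.81 = 60724 N.
q = ½ρv² = ½ × 1.007 × 142² = 10150 Pa.
Required CL = L/(qS) = 60724/(10150·34.3) = 0.1744.
CD = 0.0221 + 0.047 × 0.1744² = 0.02353.
L/D = CL/CD = 0.1744 / 0.02353 = 7.41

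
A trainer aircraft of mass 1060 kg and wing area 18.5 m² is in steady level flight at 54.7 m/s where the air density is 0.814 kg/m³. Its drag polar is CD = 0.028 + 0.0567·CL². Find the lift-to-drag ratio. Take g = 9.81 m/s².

Level flight ⇒ L = W = m·g = 1060 × 9.81 = 10399 N.
q = ½ρv² = ½ × 0.814 × 54.7² = 1218 Pa.
CL = W/(q·S) = 10399 / (1218 × 18.5) = 0.4616.
CD = 0.028 + 0.0567 × 0.4616² = 0.04008.
L/D = CL/CD = 0.4616 / 0.04008 = 11.5

L/D = 11.5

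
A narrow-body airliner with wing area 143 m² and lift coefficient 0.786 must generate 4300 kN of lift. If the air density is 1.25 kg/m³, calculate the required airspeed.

L = ½ρv²S·CL ⇒ v = √(2L/(ρ·S·CL))
v = √(2 × 4.3×10^6 / (1.25 × 143 × 0.786)) = √61210 = 247 m/s

v = 247 m/s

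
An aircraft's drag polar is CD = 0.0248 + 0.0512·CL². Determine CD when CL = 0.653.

CD = 0.0466

CD = 0.0248 + 0.0512 × 0.653² = 0.0248 + 0.02183 = 0.0466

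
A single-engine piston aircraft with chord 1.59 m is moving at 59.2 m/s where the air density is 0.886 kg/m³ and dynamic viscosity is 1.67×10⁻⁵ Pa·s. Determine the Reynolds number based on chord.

Re = ρ·v·c/μ = 0.886 × 59.2 × 1.59 / (1.67×10⁻⁵) = 4.99×10^6

Re = 4.99×10^6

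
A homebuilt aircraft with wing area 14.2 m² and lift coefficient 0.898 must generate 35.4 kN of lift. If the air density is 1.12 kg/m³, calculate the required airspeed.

L = ½ρv²S·CL ⇒ v = √(2L/(ρ·S·CL))
v = √(2 × 35400 / (1.12 × 14.2 × 0.898)) = √4957 = 70.4 m/s

v = 70.4 m/s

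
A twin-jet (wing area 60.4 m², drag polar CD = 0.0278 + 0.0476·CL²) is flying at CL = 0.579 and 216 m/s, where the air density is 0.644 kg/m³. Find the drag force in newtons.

D = 39700 N

CD = 0.0278 + 0.0476 × 0.579² = 0.04376
D = ½ρv²S·CD = ½ × 0.644 × 216² × 60.4 × 0.04376 = 39700 N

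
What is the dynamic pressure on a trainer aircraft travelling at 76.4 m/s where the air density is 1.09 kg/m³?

q = ½ρv² = ½ × 1.09 × 76.4² = 3180 Pa

q = 3180 Pa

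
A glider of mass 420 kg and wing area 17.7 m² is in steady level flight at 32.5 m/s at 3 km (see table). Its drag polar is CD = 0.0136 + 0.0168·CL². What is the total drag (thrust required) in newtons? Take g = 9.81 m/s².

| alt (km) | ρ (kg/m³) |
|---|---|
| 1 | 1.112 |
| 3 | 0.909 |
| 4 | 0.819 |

D = 149 N

At 3 km, from the table: ρ = 0.909 kg/m³.
In steady level flight, lift balances weight: W = mg = 420 × 9.81 = 4120.2 N.
Dynamic pressure q = 0.5 × 0.909 × 32.5² = 480.1 Pa.
CL = W/(q·S) = 4120.2 / (480.1 × 17.7) = 0.4849.
CD = 0.0136 + 0.0168 × 0.4849² = 0.01755.
D = q·S·CD = 480.1 × 17.7 × 0.01755 = 149.1 N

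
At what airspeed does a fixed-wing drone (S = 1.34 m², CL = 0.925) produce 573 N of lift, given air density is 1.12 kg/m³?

v = 28.7 m/s

L = ½ρv²S·CL ⇒ v = √(2L/(ρ·S·CL))
v = √(2 × 573 / (1.12 × 1.34 × 0.925)) = √825.5 = 28.7 m/s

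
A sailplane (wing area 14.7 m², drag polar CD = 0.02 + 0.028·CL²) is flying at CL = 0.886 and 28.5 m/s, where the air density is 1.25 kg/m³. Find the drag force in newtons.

CD = 0.02 + 0.028 × 0.886² = 0.04198
D = ½ρv²S·CD = ½ × 1.25 × 28.5² × 14.7 × 0.04198 = 313 N

D = 313 N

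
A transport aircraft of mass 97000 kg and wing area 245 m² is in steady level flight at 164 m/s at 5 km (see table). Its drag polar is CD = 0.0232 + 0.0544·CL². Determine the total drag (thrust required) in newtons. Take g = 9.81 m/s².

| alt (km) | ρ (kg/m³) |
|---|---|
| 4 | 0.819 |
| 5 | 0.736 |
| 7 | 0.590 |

At 5 km, from the table: ρ = 0.736 kg/m³.
In steady level flight, lift balances weight: W = mg = 97000 × 9.81 = 9.5157×10^5 N.
q = ½ρv² = ½ × 0.736 × 164² = 9898 Pa.
CL = W/(q·S) = 9.5157×10^5 / (9898 × 245) = 0.3924.
CD = 0.0232 + 0.0544 × 0.3924² = 0.03158.
D = q·S·CD = 9898 × 245 × 0.03158 = 76570 N

D = 76600 N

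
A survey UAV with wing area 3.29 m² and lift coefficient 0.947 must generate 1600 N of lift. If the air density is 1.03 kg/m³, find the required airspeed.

L = ½ρv²S·CL ⇒ v = √(2L/(ρ·S·CL))
v = √(2 × 1600 / (1.03 × 3.29 × 0.947)) = √997.2 = 31.6 m/s

v = 31.6 m/s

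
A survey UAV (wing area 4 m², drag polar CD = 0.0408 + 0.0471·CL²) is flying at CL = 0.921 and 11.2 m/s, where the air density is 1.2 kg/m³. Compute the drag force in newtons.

CD = 0.0408 + 0.0471 × 0.921² = 0.08075
D = ½ρv²S·CD = ½ × 1.2 × 11.2² × 4 × 0.08075 = 24.3 N

D = 24.3 N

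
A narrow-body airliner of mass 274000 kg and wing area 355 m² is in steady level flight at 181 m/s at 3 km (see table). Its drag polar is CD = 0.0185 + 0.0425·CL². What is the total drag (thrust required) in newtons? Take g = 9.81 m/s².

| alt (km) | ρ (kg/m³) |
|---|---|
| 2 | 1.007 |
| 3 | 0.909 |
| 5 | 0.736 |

At 3 km, from the table: ρ = 0.909 kg/m³.
In steady level flight, lift balances weight: W = mg = 274000 × 9.81 = 2.6879×10^6 N.
q = ½ρv² = ½ × 0.909 × 181² = 14890 Pa.
CL = 2W/(ρv²S) = 2×2.6879×10^6/(0.909×181²×355) = 0.5085.
CD = 0.0185 + 0.0425 × 0.5085² = 0.02949.
D = q·S·CD = 14890 × 355 × 0.02949 = 1.559×10^5 N

D = 1.56×10^5 N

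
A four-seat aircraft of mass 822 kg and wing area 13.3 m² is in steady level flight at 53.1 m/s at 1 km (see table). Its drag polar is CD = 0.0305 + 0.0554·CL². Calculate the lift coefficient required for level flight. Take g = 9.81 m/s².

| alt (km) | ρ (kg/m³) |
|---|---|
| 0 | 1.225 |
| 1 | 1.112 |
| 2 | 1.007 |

CL = 0.387

At 1 km, from the table: ρ = 1.112 kg/m³.
In steady level flight, lift balances weight: W = mg = 822 × 9.81 = 8063.8 N.
q = ½ρv² = ½ × 1.112 × 53.1² = 1568 Pa.
CL = W/(q·S) = 8063.8 / (1568 × 13.3) = 0.3867.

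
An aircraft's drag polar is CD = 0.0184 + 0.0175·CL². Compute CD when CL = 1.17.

CD = 0.0184 + 0.0175 × 1.17² = 0.0184 + 0.02396 = 0.0424

CD = 0.0424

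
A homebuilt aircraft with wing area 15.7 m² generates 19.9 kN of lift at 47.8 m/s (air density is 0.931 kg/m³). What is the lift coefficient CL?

From L = ½ρv²S·CL, rearranging gives CL = 2L/(ρv²S).
CL = 2 × 19900 / (0.931 × 47.8² × 15.7) = 1.19

CL = 1.19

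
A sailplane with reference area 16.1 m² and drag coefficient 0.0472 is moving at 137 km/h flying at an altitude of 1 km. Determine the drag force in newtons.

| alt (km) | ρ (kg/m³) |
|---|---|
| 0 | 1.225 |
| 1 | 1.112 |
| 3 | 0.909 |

At 1 km, from the table: ρ = 1.112 kg/m³.
Convert speed: v = 137 km/h ÷ 3.6 = 38.06 m/s.
Dynamic pressure q = ½ρv² = ½ × 1.112 × 38.06² = 805.2 Pa.
D = q·S·CD = 805.2 × 16.1 × 0.0472 = 612 N

D = 612 N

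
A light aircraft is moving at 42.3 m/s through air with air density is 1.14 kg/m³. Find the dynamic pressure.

q = ½ρv² = ½ × 1.14 × 42.3² = 1020 Pa

q = 1020 Pa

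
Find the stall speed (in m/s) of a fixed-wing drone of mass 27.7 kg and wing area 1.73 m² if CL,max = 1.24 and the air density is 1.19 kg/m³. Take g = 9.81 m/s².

V_stall = 14.6 m/s

Stall occurs when L = W at CL,max. W = mg = 27.7 × 9.81 = 271.7 N.
From L = ½ρV²S·CL,max = W: V_stall = √(2W/(ρSCL,max)) = √(2·271.7/(1.19·1.73·1.24))
V_stall = √212.9 = 14.6 m/s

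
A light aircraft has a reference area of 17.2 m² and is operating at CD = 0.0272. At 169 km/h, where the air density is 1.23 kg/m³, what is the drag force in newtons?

Convert speed: v = 169 km/h ÷ 3.6 = 46.94 m/s.
D = ½ρv²S·CD = ½ × 1.23 × 46.94² × 17.2 × 0.0272 = 634 N

D = 634 N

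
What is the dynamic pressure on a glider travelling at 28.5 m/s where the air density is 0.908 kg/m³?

q = ½ρv² = ½ × 0.908 × 28.5² = 369 Pa

q = 369 Pa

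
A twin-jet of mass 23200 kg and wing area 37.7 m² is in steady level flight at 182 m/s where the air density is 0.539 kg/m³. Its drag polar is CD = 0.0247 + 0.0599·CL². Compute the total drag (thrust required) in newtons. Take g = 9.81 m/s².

In steady level flight, lift balances weight: W = mg = 23200 × 9.81 = 2.2759×10^5 N.
q = ½ρv² = ½ × 0.539 × 182² = 8927 Pa.
CL = 2W/(ρv²S) = 2×2.2759×10^5/(0.539×182²×37.7) = 0.6763.
CD = 0.0247 + 0.0599 × 0.6763² = 0.05209.
D = q·S·CD = 8927 × 37.7 × 0.05209 = 17530 N

D = 17500 N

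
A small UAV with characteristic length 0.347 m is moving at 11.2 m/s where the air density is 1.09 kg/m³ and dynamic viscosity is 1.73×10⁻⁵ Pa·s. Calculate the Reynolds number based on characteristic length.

Re = 2.45×10^5

Re = ρ·v·c/μ = 1.09 × 11.2 × 0.347 / (1.73×10⁻⁵) = 2.45×10^5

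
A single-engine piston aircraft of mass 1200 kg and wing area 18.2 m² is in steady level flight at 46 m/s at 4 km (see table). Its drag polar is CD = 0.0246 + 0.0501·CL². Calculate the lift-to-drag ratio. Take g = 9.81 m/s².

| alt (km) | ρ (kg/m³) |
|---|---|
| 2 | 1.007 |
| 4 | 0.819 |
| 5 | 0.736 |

L/D = 14.2

At 4 km, from the table: ρ = 0.819 kg/m³.
Level flight ⇒ L = W = m·g = 1200 × 9.81 = 11772 N.
q = ½ρv² = ½ × 0.819 × 46² = 866.5 Pa.
Required CL = L/(qS) = 11772/(866.5·18.2) = 0.7465.
CD = 0.0246 + 0.0501 × 0.7465² = 0.05252.
L/D = CL/CD = 0.7465 / 0.05252 = 14.2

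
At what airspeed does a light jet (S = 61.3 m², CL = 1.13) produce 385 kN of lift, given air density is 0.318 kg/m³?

L = ½ρv²S·CL ⇒ v = √(2L/(ρ·S·CL))
v = √(2 × 3.85×10^5 / (0.318 × 61.3 × 1.13)) = √34960 = 187 m/s

v = 187 m/s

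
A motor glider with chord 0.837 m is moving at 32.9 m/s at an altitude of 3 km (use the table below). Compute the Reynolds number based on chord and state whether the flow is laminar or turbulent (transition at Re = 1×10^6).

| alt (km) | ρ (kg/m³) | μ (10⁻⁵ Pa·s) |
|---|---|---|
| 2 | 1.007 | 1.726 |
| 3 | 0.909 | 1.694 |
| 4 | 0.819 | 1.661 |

At 3 km, from the table: ρ = 0.909 kg/m³, μ = 1.694×10⁻⁵ Pa·s.
Re = ρ·v·c/μ = 0.909 × 32.9 × 0.837 / (1.694×10⁻⁵) = 1.48×10^6
Since 1.48×10^6 > 1×10^6, the flow is turbulent.

Re = 1.48×10^6 (turbulent)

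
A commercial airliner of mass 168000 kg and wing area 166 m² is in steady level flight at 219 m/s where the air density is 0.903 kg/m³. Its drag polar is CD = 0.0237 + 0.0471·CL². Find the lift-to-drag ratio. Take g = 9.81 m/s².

L/D = 13.6

Level flight ⇒ L = W = m·g = 168000 × 9.81 = 1.6481×10^6 N.
Dynamic pressure q = 0.5 × 0.903 × 219² = 21650 Pa.
CL = 2W/(ρv²S) = 2×1.6481×10^6/(0.903×219²×166) = 0.4585.
CD = 0.0237 + 0.0471 × 0.4585² = 0.0336.
L/D = CL/CD = 0.4585 / 0.0336 = 13.6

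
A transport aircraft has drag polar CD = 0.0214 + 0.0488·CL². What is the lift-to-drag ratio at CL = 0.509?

CD = 0.0214 + 0.0488 × 0.509² = 0.03404
L/D = CL/CD = 0.509 / 0.03404 = 15

L/D = 15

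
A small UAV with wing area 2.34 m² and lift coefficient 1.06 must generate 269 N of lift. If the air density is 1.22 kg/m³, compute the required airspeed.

v = 13.3 m/s

L = ½ρv²S·CL ⇒ v = √(2L/(ρ·S·CL))
v = √(2 × 269 / (1.22 × 2.34 × 1.06)) = √177.8 = 13.3 m/s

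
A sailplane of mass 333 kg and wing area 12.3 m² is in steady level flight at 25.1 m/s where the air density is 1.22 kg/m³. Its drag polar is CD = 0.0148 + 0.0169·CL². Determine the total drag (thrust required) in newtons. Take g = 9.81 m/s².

In steady level flight, lift balances weight: W = mg = 333 × 9.81 = 3266.7 N.
Dynamic pressure q = 0.5 × 1.22 × 25.1² = 384.3 Pa.
CL = 2W/(ρv²S) = 2×3266.7/(1.22×25.1²×12.3) = 0.6911.
CD = 0.0148 + 0.0169 × 0.6911² = 0.02287.
D = q·S·CD = 384.3 × 12.3 × 0.02287 = 108.1 N

D = 108 N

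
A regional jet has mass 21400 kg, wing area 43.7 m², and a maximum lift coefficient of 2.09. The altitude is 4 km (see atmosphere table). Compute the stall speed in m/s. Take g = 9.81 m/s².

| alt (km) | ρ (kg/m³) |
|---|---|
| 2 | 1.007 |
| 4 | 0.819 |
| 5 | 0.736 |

At 4 km, from the table: ρ = 0.819 kg/m³.
Weight W = mg = 21400 × 9.81 = 2.099×10^5 N.
V_stall = √(2W/(ρ·S·CL,max)) = √(2 × 2.099×10^5 / (0.819 × 43.7 × 2.09))
V_stall = √5613 = 74.9 m/s

V_stall = 74.9 m/s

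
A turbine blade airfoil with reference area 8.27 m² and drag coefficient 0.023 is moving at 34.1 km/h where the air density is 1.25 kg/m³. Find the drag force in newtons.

Convert speed: v = 34.1 km/h ÷ 3.6 = 9.472 m/s.
D = ½ρv²S·CD = ½ × 1.25 × 9.472² × 8.27 × 0.023 = 10.7 N

D = 10.7 N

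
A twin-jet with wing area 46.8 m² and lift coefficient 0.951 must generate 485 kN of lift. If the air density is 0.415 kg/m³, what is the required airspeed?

v = 229 m/s

L = ½ρv²S·CL ⇒ v = √(2L/(ρ·S·CL))
v = √(2 × 4.85×10^5 / (0.415 × 46.8 × 0.951)) = √52520 = 229 m/s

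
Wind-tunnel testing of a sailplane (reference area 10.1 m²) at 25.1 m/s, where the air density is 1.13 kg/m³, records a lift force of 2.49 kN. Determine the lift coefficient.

CL = 0.693

From L = ½ρv²S·CL, rearranging gives CL = 2L/(ρv²S).
CL = 2 × 2490 / (1.13 × 25.1² × 10.1) = 0.693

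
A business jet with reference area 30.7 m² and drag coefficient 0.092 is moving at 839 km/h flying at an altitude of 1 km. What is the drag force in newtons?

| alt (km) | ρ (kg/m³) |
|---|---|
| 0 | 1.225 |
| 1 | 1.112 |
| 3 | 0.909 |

At 1 km, from the table: ρ = 1.112 kg/m³.
Convert speed: v = 839 km/h ÷ 3.6 = 233.1 m/s.
D = ½ρv²S·CD = ½ × 1.112 × 233.1² × 30.7 × 0.092 = 85300 N ≈ 85.3 kN

D = 85300 N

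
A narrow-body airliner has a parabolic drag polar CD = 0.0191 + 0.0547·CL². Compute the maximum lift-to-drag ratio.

(L/D)max = 15.5

For CD = CD0 + K·CL², (L/D)max occurs at CL* = √(CD0/K) and equals 1/(2√(K·CD0)).
(L/D)max = 1/(2√(0.0547 × 0.0191)) = 1/(2 × 0.03232) = 15.5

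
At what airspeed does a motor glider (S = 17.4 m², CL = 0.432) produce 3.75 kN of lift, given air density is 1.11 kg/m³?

L = ½ρv²S·CL ⇒ v = √(2L/(ρ·S·CL))
v = √(2 × 3750 / (1.11 × 17.4 × 0.432)) = √898.9 = 30 m/s

v = 30 m/s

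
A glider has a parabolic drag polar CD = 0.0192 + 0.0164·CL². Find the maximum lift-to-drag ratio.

(L/D)max = 28.2

For CD = CD0 + K·CL², (L/D)max occurs at CL* = √(CD0/K) and equals 1/(2√(K·CD0)).
(L/D)max = 1/(2√(0.0164 × 0.0192)) = 1/(2 × 0.01774) = 28.2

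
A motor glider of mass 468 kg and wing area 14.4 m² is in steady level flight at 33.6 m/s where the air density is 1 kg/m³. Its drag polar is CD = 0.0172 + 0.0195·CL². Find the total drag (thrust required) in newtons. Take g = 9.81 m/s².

D = 190 N

In steady level flight, lift balances weight: W = mg = 468 × 9.81 = 4591.1 N.
q = ½ρv² = ½ × 1 × 33.6² = 564.5 Pa.
CL = W/(q·S) = 4591.1 / (564.5 × 14.4) = 0.5648.
CD = 0.0172 + 0.0195 × 0.5648² = 0.02342.
D = q·S·CD = 564.5 × 14.4 × 0.02342 = 190.4 N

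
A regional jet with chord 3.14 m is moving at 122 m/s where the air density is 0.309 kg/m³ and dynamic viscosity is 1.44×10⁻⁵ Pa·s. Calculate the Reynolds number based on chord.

Re = ρ·v·c/μ = 0.309 × 122 × 3.14 / (1.44×10⁻⁵) = 8.22×10^6

Re = 8.22×10^6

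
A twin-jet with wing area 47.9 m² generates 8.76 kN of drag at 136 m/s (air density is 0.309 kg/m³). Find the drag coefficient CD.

From D = ½ρv²S·CD, rearranging gives CD = 2D/(ρv²S).
CD = 2 × 8760 / (0.309 × 136² × 47.9) = 0.064

CD = 0.064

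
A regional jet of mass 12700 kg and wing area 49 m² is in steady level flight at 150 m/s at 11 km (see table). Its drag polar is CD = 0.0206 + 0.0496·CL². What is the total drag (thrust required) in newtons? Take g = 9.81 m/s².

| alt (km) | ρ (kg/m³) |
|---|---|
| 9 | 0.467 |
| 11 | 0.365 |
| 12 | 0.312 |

D = 7970 N

At 11 km, from the table: ρ = 0.365 kg/m³.
Weight W = mg = 12700 × 9.81 = 1.2459×10^5 N; in level flight L = W.
Dynamic pressure q = 0.5 × 0.365 × 150² = 4106 Pa.
CL = 2W/(ρv²S) = 2×1.2459×10^5/(0.365×150²×49) = 0.6192.
CD = 0.0206 + 0.0496 × 0.6192² = 0.03962.
D = q·S·CD = 4106 × 49 × 0.03962 = 7971 N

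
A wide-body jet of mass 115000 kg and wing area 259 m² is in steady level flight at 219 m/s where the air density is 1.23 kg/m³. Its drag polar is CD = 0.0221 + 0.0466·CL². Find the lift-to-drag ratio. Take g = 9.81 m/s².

Weight W = mg = 115000 × 9.81 = 1.1282×10^6 N; in level flight L = W.
Dynamic pressure q = 0.5 × 1.23 × 219² = 29500 Pa.
CL = 2W/(ρv²S) = 2×1.1282×10^6/(1.23×219²×259) = 0.1477.
CD = 0.0221 + 0.0466 × 0.1477² = 0.02312.
L/D = CL/CD = 0.1477 / 0.02312 = 6.39

L/D = 6.39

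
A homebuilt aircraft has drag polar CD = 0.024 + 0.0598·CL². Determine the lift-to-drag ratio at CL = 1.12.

CD = 0.024 + 0.0598 × 1.12² = 0.09901
L/D = CL/CD = 1.12 / 0.09901 = 11.3

L/D = 11.3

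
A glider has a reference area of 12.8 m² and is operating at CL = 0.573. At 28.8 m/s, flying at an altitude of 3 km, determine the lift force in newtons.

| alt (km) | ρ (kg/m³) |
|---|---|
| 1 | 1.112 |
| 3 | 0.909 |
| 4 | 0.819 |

L = 2760 N

At 3 km, from the table: ρ = 0.909 kg/m³.
L = ½ρv²S·CL = ½ × 0.909 × 28.8² × 12.8 × 0.573 = 2760 N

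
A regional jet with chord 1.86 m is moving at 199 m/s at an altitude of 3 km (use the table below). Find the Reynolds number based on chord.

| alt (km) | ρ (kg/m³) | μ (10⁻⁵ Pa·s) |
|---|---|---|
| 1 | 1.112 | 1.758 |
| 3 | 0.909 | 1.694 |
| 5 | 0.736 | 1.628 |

Re = 1.99×10^7

At 3 km, from the table: ρ = 0.909 kg/m³, μ = 1.694×10⁻⁵ Pa·s.
Re = ρ·v·c/μ = 0.909 × 199 × 1.86 / (1.694×10⁻⁵) = 1.99×10^7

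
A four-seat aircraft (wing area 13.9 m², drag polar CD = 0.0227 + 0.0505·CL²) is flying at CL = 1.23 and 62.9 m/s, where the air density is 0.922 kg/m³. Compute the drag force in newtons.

D = 2510 N

CD = 0.0227 + 0.0505 × 1.23² = 0.0991
D = ½ρv²S·CD = ½ × 0.922 × 62.9² × 13.9 × 0.0991 = 2510 N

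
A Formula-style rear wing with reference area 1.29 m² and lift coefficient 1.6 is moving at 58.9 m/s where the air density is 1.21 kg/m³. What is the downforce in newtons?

L = 4330 N

L = ½ρv²S·CL = ½ × 1.21 × 58.9² × 1.29 × 1.6 = 4330 N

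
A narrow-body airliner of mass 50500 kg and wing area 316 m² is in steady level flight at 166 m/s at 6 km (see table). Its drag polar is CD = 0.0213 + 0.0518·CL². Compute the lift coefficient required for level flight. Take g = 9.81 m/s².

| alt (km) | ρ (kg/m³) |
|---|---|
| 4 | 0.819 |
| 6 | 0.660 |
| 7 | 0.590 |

CL = 0.172

At 6 km, from the table: ρ = 0.660 kg/m³.
In steady level flight, lift balances weight: W = mg = 50500 × 9.81 = 4.954×10^5 N.
Dynamic pressure q = 0.5 × 0.66 × 166² = 9093 Pa.
Required CL = L/(qS) = 4.954×10^5/(9093·316) = 0.1724.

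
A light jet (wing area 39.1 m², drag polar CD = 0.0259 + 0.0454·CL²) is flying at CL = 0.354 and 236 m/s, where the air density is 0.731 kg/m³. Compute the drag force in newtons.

CD = 0.0259 + 0.0454 × 0.354² = 0.03159
D = ½ρv²S·CD = ½ × 0.731 × 236² × 39.1 × 0.03159 = 25100 N

D = 25100 N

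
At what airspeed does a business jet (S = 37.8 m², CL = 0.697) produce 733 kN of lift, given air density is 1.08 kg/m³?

L = ½ρv²S·CL ⇒ v = √(2L/(ρ·S·CL))
v = √(2 × 7.33×10^5 / (1.08 × 37.8 × 0.697)) = √51520 = 227 m/s

v = 227 m/s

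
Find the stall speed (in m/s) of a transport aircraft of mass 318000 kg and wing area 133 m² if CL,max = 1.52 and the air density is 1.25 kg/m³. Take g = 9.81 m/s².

V_stall = 157 m/s

At stall, lift equals weight: L = W = m·g = 318000 × 9.81 = 3.12×10^6 N.
V_stall = √(2W/(ρ·S·CL,max)) = √(2 × 3.12×10^6 / (1.25 × 133 × 1.52))
V_stall = √24690 = 157 m/s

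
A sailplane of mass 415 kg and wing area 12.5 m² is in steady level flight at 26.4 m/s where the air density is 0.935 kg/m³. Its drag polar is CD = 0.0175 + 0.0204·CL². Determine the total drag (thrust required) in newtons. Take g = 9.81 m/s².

Level flight ⇒ L = W = m·g = 415 × 9.81 = 4071.2 N.
Dynamic pressure q = 0.5 × 0.935 × 26.4² = 325.8 Pa.
CL = W/(q·S) = 4071.2 / (325.8 × 12.5) = 0.9996.
CD = 0.0175 + 0.0204 × 0.9996² = 0.03788.
D = q·S·CD = 325.8 × 12.5 × 0.03788 = 154.3 N

D = 154 N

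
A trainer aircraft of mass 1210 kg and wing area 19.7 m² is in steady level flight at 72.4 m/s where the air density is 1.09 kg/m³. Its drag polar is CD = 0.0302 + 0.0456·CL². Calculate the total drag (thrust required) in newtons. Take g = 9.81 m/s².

D = 1810 N

In steady level flight, lift balances weight: W = mg = 1210 × 9.81 = 11870 N.
Dynamic pressure q = 0.5 × 1.09 × 72.4² = 2857 Pa.
CL = 2W/(ρv²S) = 2×11870/(1.09×72.4²×19.7) = 0.2109.
CD = 0.0302 + 0.0456 × 0.2109² = 0.03223.
D = q·S·CD = 2857 × 19.7 × 0.03223 = 1814 N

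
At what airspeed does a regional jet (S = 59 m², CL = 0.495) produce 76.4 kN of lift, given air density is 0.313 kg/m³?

L = ½ρv²S·CL ⇒ v = √(2L/(ρ·S·CL))
v = √(2 × 76400 / (0.313 × 59 × 0.495)) = √16720 = 129 m/s

v = 129 m/s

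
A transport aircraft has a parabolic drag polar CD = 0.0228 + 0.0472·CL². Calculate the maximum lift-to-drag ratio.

(L/D)max = 15.2

For CD = CD0 + K·CL², (L/D)max occurs at CL* = √(CD0/K) and equals 1/(2√(K·CD0)).
(L/D)max = 1/(2√(0.0472 × 0.0228)) = 1/(2 × 0.0328) = 15.2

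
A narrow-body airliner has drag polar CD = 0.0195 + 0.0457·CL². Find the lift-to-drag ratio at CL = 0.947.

CD = 0.0195 + 0.0457 × 0.947² = 0.06048
L/D = CL/CD = 0.947 / 0.06048 = 15.7

L/D = 15.7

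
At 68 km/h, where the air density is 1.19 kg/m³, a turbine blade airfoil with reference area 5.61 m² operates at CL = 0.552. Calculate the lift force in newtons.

Convert speed: v = 68 km/h ÷ 3.6 = 18.89 m/s.
L = ½ρv²S·CL = ½ × 1.19 × 18.89² × 5.61 × 0.552 = 657 N

L = 657 N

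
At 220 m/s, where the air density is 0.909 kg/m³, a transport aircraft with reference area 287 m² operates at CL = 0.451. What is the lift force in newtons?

Dynamic pressure q = ½ρv² = ½ × 0.909 × 220² = 22000 Pa.
L = q·S·CL = 22000 × 287 × 0.451 = 2.85×10^6 N ≈ 2850 kN

L = 2.85×10^6 N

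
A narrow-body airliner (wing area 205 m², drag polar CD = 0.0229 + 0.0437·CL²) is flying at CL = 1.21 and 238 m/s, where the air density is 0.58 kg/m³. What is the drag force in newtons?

CD = 0.0229 + 0.0437 × 1.21² = 0.08688
D = ½ρv²S·CD = ½ × 0.58 × 238² × 205 × 0.08688 = 2.93×10^5 N

D = 2.93×10^5 N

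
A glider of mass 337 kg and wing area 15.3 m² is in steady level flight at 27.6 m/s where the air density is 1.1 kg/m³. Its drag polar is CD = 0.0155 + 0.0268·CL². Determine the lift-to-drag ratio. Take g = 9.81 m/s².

In steady level flight, lift balances weight: W = mg = 337 × 9.81 = 3306 N.
q = ½ρv² = ½ × 1.1 × 27.6² = 419 Pa.
CL = 2W/(ρv²S) = 2×3306/(1.1×27.6²×15.3) = 0.5157.
CD = 0.0155 + 0.0268 × 0.5157² = 0.02263.
L/D = CL/CD = 0.5157 / 0.02263 = 22.8

L/D = 22.8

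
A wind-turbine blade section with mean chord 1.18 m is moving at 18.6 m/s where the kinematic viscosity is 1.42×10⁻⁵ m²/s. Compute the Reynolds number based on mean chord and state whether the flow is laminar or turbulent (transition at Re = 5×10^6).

Re = 1.55×10^6 (laminar)

Re = v·c/ν = 18.6 × 1.18 / (1.42×10⁻⁵) = 1.55×10^6
Since 1.55×10^6 < 5×10^6, the flow is laminar.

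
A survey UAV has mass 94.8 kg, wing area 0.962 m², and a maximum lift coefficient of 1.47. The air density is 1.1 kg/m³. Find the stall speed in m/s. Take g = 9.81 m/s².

Stall occurs when L = W at CL,max. W = mg = 94.8 × 9.81 = 930 N.
From L = ½ρV²S·CL,max = W: V_stall = √(2W/(ρSCL,max)) = √(2·930/(1.1·0.962·1.47))
V_stall = √1196 = 34.6 m/s

V_stall = 34.6 m/s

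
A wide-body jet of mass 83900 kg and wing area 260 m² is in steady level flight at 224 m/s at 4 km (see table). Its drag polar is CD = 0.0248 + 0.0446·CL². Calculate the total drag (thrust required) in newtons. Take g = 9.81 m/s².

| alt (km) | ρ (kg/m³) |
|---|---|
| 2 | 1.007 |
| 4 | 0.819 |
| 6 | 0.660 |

D = 1.38×10^5 N

At 4 km, from the table: ρ = 0.819 kg/m³.
In steady level flight, lift balances weight: W = mg = 83900 × 9.81 = 8.2306×10^5 N.
Dynamic pressure q = 0.5 × 0.819 × 224² = 20550 Pa.
CL = 2W/(ρv²S) = 2×8.2306×10^5/(0.819×224²×260) = 0.1541.
CD = 0.0248 + 0.0446 × 0.1541² = 0.02586.
D = q·S·CD = 20550 × 260 × 0.02586 = 1.381×10^5 N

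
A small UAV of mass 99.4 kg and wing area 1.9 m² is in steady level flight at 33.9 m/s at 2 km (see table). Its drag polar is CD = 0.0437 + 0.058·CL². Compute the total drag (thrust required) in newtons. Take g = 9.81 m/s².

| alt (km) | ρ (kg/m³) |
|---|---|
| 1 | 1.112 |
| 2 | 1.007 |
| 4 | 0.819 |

D = 98.2 N

At 2 km, from the table: ρ = 1.007 kg/m³.
Weight W = mg = 99.4 × 9.81 = 975.11 N; in level flight L = W.
q = ½ρv² = ½ × 1.007 × 33.9² = 578.6 Pa.
CL = W/(q·S) = 975.11 / (578.6 × 1.9) = 0.887.
CD = 0.0437 + 0.058 × 0.887² = 0.08933.
D = q·S·CD = 578.6 × 1.9 × 0.08933 = 98.21 N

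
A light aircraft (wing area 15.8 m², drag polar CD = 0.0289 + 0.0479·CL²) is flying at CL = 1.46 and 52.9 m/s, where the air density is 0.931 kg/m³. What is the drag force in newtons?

CD = 0.0289 + 0.0479 × 1.46² = 0.131
D = ½ρv²S·CD = ½ × 0.931 × 52.9² × 15.8 × 0.131 = 2700 N

D = 2700 N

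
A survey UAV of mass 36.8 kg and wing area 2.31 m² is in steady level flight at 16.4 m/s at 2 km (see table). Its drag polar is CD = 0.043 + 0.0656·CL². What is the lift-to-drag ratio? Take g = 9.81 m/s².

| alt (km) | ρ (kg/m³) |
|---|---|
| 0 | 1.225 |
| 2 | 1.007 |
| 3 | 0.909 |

At 2 km, from the table: ρ = 1.007 kg/m³.
In steady level flight, lift balances weight: W = mg = 36.8 × 9.81 = 361.01 N.
Dynamic pressure q = 0.5 × 1.007 × 16.4² = 135.4 Pa.
CL = W/(q·S) = 361.01 / (135.4 × 2.31) = 1.154.
CD = 0.043 + 0.0656 × 1.154² = 0.1304.
L/D = CL/CD = 1.154 / 0.1304 = 8.85

L/D = 8.85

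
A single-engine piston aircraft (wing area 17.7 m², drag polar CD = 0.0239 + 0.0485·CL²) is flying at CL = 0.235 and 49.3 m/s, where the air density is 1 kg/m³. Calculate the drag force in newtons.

D = 572 N

CD = 0.0239 + 0.0485 × 0.235² = 0.02658
D = ½ρv²S·CD = ½ × 1 × 49.3² × 17.7 × 0.02658 = 572 N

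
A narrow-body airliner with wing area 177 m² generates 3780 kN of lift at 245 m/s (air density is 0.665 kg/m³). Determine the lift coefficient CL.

CL = 1.07

From L = ½ρv²S·CL, rearranging gives CL = 2L/(ρv²S).
CL = 2 × 3.78×10^6 / (0.665 × 245² × 177) = 1.07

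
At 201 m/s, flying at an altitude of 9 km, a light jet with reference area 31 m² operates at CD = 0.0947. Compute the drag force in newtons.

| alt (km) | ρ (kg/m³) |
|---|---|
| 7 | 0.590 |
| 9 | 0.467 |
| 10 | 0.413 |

At 9 km, from the table: ρ = 0.467 kg/m³.
Dynamic pressure q = ½ρv² = ½ × 0.467 × 201² = 9434 Pa.
D = q·S·CD = 9434 × 31 × 0.0947 = 27700 N ≈ 27.7 kN

D = 27700 N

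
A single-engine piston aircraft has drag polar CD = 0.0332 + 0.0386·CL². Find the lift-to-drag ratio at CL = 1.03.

L/D = 13.9

CD = 0.0332 + 0.0386 × 1.03² = 0.07415
L/D = CL/CD = 1.03 / 0.07415 = 13.9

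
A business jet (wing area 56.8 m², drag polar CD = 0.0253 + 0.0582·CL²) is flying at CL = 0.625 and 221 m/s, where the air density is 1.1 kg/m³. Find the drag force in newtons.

CD = 0.0253 + 0.0582 × 0.625² = 0.04803
D = ½ρv²S·CD = ½ × 1.1 × 221² × 56.8 × 0.04803 = 73300 N

D = 73300 N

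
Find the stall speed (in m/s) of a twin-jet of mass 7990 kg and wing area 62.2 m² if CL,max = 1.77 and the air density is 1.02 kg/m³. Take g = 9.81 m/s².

Weight W = mg = 7990 × 9.81 = 78380 N.
V_stall = √(2W/(ρ·S·CL,max)) = √(2 × 78380 / (1.02 × 62.2 × 1.77))
V_stall = √1396 = 37.4 m/s

V_stall = 37.4 m/s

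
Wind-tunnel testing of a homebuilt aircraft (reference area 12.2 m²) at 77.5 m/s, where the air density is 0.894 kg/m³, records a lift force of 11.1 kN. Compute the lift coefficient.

From L = ½ρv²S·CL, rearranging gives CL = 2L/(ρv²S).
CL = 2 × 11100 / (0.894 × 77.5² × 12.2) = 0.339

CL = 0.339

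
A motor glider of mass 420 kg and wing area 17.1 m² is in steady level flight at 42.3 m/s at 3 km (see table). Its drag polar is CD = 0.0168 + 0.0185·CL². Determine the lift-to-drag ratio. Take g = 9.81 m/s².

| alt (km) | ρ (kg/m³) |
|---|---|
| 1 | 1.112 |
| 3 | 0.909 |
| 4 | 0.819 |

At 3 km, from the table: ρ = 0.909 kg/m³.
Weight W = mg = 420 × 9.81 = 4120.2 N; in level flight L = W.
Dynamic pressure q = 0.5 × 0.909 × 42.3² = 813.2 Pa.
CL = 2W/(ρv²S) = 2×4120.2/(0.909×42.3²×17.1) = 0.2963.
CD = 0.0168 + 0.0185 × 0.2963² = 0.01842.
L/D = CL/CD = 0.2963 / 0.01842 = 16.1

L/D = 16.1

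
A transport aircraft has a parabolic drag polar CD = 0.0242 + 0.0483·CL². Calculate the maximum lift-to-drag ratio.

(L/D)max = 14.6

For CD = CD0 + K·CL², (L/D)max occurs at CL* = √(CD0/K) and equals 1/(2√(K·CD0)).
(L/D)max = 1/(2√(0.0483 × 0.0242)) = 1/(2 × 0.03419) = 14.6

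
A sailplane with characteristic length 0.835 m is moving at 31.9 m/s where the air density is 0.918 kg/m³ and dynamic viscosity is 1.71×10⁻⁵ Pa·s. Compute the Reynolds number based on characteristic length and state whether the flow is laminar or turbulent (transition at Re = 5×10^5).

Re = ρ·v·c/μ = 0.918 × 31.9 × 0.835 / (1.71×10⁻⁵) = 1.43×10^6
Since 1.43×10^6 > 5×10^5, the flow is turbulent.

Re = 1.43×10^6 (turbulent)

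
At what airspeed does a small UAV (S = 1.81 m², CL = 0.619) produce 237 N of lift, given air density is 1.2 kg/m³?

L = ½ρv²S·CL ⇒ v = √(2L/(ρ·S·CL))
v = √(2 × 237 / (1.2 × 1.81 × 0.619)) = √352.6 = 18.8 m/s

v = 18.8 m/s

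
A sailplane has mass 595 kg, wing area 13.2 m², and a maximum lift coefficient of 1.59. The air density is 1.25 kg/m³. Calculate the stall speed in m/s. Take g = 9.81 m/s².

Stall occurs when L = W at CL,max. W = mg = 595 × 9.81 = 5837 N.
From L = ½ρV²S·CL,max = W: V_stall = √(2W/(ρSCL,max)) = √(2·5837/(1.25·13.2·1.59))
V_stall = √445 = 21.1 m/s

V_stall = 21.1 m/s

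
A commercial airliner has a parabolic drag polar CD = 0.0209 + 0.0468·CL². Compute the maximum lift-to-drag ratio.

For CD = CD0 + K·CL², (L/D)max occurs at CL* = √(CD0/K) and equals 1/(2√(K·CD0)).
(L/D)max = 1/(2√(0.0468 × 0.0209)) = 1/(2 × 0.03127) = 16

(L/D)max = 16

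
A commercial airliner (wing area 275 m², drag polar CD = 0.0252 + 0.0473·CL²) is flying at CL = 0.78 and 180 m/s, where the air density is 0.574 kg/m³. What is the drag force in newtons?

CD = 0.0252 + 0.0473 × 0.78² = 0.05398
D = ½ρv²S·CD = ½ × 0.574 × 180² × 275 × 0.05398 = 1.38×10^5 N

D = 1.38×10^5 N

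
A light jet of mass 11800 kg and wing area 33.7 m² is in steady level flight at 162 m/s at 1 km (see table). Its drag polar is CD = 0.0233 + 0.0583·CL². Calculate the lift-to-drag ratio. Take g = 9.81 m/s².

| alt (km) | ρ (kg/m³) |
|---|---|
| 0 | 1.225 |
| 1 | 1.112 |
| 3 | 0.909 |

At 1 km, from the table: ρ = 1.112 kg/m³.
In steady level flight, lift balances weight: W = mg = 11800 × 9.81 = 1.1576×10^5 N.
q = ½ρv² = ½ × 1.112 × 162² = 14590 Pa.
CL = 2W/(ρv²S) = 2×1.1576×10^5/(1.112×162²×33.7) = 0.2354.
CD = 0.0233 + 0.0583 × 0.2354² = 0.02653.
L/D = CL/CD = 0.2354 / 0.02653 = 8.87

L/D = 8.87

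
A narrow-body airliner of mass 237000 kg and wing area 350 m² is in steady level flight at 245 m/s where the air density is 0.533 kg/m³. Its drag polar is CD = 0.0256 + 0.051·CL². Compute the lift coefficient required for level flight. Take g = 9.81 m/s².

CL = 0.415

Level flight ⇒ L = W = m·g = 237000 × 9.81 = 2.325×10^6 N.
Dynamic pressure q = 0.5 × 0.533 × 245² = 16000 Pa.
Required CL = L/(qS) = 2.325×10^6/(16000·350) = 0.4153.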